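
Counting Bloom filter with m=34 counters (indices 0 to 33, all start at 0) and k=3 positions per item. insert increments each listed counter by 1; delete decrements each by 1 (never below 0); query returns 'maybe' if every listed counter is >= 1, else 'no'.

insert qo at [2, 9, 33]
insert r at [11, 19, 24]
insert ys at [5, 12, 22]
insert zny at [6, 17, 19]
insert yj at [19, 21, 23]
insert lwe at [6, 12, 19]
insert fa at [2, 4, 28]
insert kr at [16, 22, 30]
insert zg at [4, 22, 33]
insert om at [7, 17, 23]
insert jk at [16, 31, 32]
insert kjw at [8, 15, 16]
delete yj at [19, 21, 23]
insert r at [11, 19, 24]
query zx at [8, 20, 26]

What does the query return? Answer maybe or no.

Answer: no

Derivation:
Step 1: insert qo at [2, 9, 33] -> counters=[0,0,1,0,0,0,0,0,0,1,0,0,0,0,0,0,0,0,0,0,0,0,0,0,0,0,0,0,0,0,0,0,0,1]
Step 2: insert r at [11, 19, 24] -> counters=[0,0,1,0,0,0,0,0,0,1,0,1,0,0,0,0,0,0,0,1,0,0,0,0,1,0,0,0,0,0,0,0,0,1]
Step 3: insert ys at [5, 12, 22] -> counters=[0,0,1,0,0,1,0,0,0,1,0,1,1,0,0,0,0,0,0,1,0,0,1,0,1,0,0,0,0,0,0,0,0,1]
Step 4: insert zny at [6, 17, 19] -> counters=[0,0,1,0,0,1,1,0,0,1,0,1,1,0,0,0,0,1,0,2,0,0,1,0,1,0,0,0,0,0,0,0,0,1]
Step 5: insert yj at [19, 21, 23] -> counters=[0,0,1,0,0,1,1,0,0,1,0,1,1,0,0,0,0,1,0,3,0,1,1,1,1,0,0,0,0,0,0,0,0,1]
Step 6: insert lwe at [6, 12, 19] -> counters=[0,0,1,0,0,1,2,0,0,1,0,1,2,0,0,0,0,1,0,4,0,1,1,1,1,0,0,0,0,0,0,0,0,1]
Step 7: insert fa at [2, 4, 28] -> counters=[0,0,2,0,1,1,2,0,0,1,0,1,2,0,0,0,0,1,0,4,0,1,1,1,1,0,0,0,1,0,0,0,0,1]
Step 8: insert kr at [16, 22, 30] -> counters=[0,0,2,0,1,1,2,0,0,1,0,1,2,0,0,0,1,1,0,4,0,1,2,1,1,0,0,0,1,0,1,0,0,1]
Step 9: insert zg at [4, 22, 33] -> counters=[0,0,2,0,2,1,2,0,0,1,0,1,2,0,0,0,1,1,0,4,0,1,3,1,1,0,0,0,1,0,1,0,0,2]
Step 10: insert om at [7, 17, 23] -> counters=[0,0,2,0,2,1,2,1,0,1,0,1,2,0,0,0,1,2,0,4,0,1,3,2,1,0,0,0,1,0,1,0,0,2]
Step 11: insert jk at [16, 31, 32] -> counters=[0,0,2,0,2,1,2,1,0,1,0,1,2,0,0,0,2,2,0,4,0,1,3,2,1,0,0,0,1,0,1,1,1,2]
Step 12: insert kjw at [8, 15, 16] -> counters=[0,0,2,0,2,1,2,1,1,1,0,1,2,0,0,1,3,2,0,4,0,1,3,2,1,0,0,0,1,0,1,1,1,2]
Step 13: delete yj at [19, 21, 23] -> counters=[0,0,2,0,2,1,2,1,1,1,0,1,2,0,0,1,3,2,0,3,0,0,3,1,1,0,0,0,1,0,1,1,1,2]
Step 14: insert r at [11, 19, 24] -> counters=[0,0,2,0,2,1,2,1,1,1,0,2,2,0,0,1,3,2,0,4,0,0,3,1,2,0,0,0,1,0,1,1,1,2]
Query zx: check counters[8]=1 counters[20]=0 counters[26]=0 -> no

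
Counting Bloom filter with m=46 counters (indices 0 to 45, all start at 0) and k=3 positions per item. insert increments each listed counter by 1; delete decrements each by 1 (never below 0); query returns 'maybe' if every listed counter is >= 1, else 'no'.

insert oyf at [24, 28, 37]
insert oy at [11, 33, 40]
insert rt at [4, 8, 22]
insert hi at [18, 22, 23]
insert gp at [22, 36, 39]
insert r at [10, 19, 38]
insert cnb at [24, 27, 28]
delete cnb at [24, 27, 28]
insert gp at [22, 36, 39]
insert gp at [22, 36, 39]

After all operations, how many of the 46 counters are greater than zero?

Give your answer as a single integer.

Step 1: insert oyf at [24, 28, 37] -> counters=[0,0,0,0,0,0,0,0,0,0,0,0,0,0,0,0,0,0,0,0,0,0,0,0,1,0,0,0,1,0,0,0,0,0,0,0,0,1,0,0,0,0,0,0,0,0]
Step 2: insert oy at [11, 33, 40] -> counters=[0,0,0,0,0,0,0,0,0,0,0,1,0,0,0,0,0,0,0,0,0,0,0,0,1,0,0,0,1,0,0,0,0,1,0,0,0,1,0,0,1,0,0,0,0,0]
Step 3: insert rt at [4, 8, 22] -> counters=[0,0,0,0,1,0,0,0,1,0,0,1,0,0,0,0,0,0,0,0,0,0,1,0,1,0,0,0,1,0,0,0,0,1,0,0,0,1,0,0,1,0,0,0,0,0]
Step 4: insert hi at [18, 22, 23] -> counters=[0,0,0,0,1,0,0,0,1,0,0,1,0,0,0,0,0,0,1,0,0,0,2,1,1,0,0,0,1,0,0,0,0,1,0,0,0,1,0,0,1,0,0,0,0,0]
Step 5: insert gp at [22, 36, 39] -> counters=[0,0,0,0,1,0,0,0,1,0,0,1,0,0,0,0,0,0,1,0,0,0,3,1,1,0,0,0,1,0,0,0,0,1,0,0,1,1,0,1,1,0,0,0,0,0]
Step 6: insert r at [10, 19, 38] -> counters=[0,0,0,0,1,0,0,0,1,0,1,1,0,0,0,0,0,0,1,1,0,0,3,1,1,0,0,0,1,0,0,0,0,1,0,0,1,1,1,1,1,0,0,0,0,0]
Step 7: insert cnb at [24, 27, 28] -> counters=[0,0,0,0,1,0,0,0,1,0,1,1,0,0,0,0,0,0,1,1,0,0,3,1,2,0,0,1,2,0,0,0,0,1,0,0,1,1,1,1,1,0,0,0,0,0]
Step 8: delete cnb at [24, 27, 28] -> counters=[0,0,0,0,1,0,0,0,1,0,1,1,0,0,0,0,0,0,1,1,0,0,3,1,1,0,0,0,1,0,0,0,0,1,0,0,1,1,1,1,1,0,0,0,0,0]
Step 9: insert gp at [22, 36, 39] -> counters=[0,0,0,0,1,0,0,0,1,0,1,1,0,0,0,0,0,0,1,1,0,0,4,1,1,0,0,0,1,0,0,0,0,1,0,0,2,1,1,2,1,0,0,0,0,0]
Step 10: insert gp at [22, 36, 39] -> counters=[0,0,0,0,1,0,0,0,1,0,1,1,0,0,0,0,0,0,1,1,0,0,5,1,1,0,0,0,1,0,0,0,0,1,0,0,3,1,1,3,1,0,0,0,0,0]
Final counters=[0,0,0,0,1,0,0,0,1,0,1,1,0,0,0,0,0,0,1,1,0,0,5,1,1,0,0,0,1,0,0,0,0,1,0,0,3,1,1,3,1,0,0,0,0,0] -> 16 nonzero

Answer: 16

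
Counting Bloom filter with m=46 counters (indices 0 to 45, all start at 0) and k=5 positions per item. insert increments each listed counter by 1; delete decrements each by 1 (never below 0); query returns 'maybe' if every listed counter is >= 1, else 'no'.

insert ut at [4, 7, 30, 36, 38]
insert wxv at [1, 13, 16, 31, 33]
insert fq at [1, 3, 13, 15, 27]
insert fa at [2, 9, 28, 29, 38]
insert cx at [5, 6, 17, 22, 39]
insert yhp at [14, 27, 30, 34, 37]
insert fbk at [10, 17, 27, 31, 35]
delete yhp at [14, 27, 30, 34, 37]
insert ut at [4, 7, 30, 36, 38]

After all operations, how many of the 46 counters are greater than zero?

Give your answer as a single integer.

Step 1: insert ut at [4, 7, 30, 36, 38] -> counters=[0,0,0,0,1,0,0,1,0,0,0,0,0,0,0,0,0,0,0,0,0,0,0,0,0,0,0,0,0,0,1,0,0,0,0,0,1,0,1,0,0,0,0,0,0,0]
Step 2: insert wxv at [1, 13, 16, 31, 33] -> counters=[0,1,0,0,1,0,0,1,0,0,0,0,0,1,0,0,1,0,0,0,0,0,0,0,0,0,0,0,0,0,1,1,0,1,0,0,1,0,1,0,0,0,0,0,0,0]
Step 3: insert fq at [1, 3, 13, 15, 27] -> counters=[0,2,0,1,1,0,0,1,0,0,0,0,0,2,0,1,1,0,0,0,0,0,0,0,0,0,0,1,0,0,1,1,0,1,0,0,1,0,1,0,0,0,0,0,0,0]
Step 4: insert fa at [2, 9, 28, 29, 38] -> counters=[0,2,1,1,1,0,0,1,0,1,0,0,0,2,0,1,1,0,0,0,0,0,0,0,0,0,0,1,1,1,1,1,0,1,0,0,1,0,2,0,0,0,0,0,0,0]
Step 5: insert cx at [5, 6, 17, 22, 39] -> counters=[0,2,1,1,1,1,1,1,0,1,0,0,0,2,0,1,1,1,0,0,0,0,1,0,0,0,0,1,1,1,1,1,0,1,0,0,1,0,2,1,0,0,0,0,0,0]
Step 6: insert yhp at [14, 27, 30, 34, 37] -> counters=[0,2,1,1,1,1,1,1,0,1,0,0,0,2,1,1,1,1,0,0,0,0,1,0,0,0,0,2,1,1,2,1,0,1,1,0,1,1,2,1,0,0,0,0,0,0]
Step 7: insert fbk at [10, 17, 27, 31, 35] -> counters=[0,2,1,1,1,1,1,1,0,1,1,0,0,2,1,1,1,2,0,0,0,0,1,0,0,0,0,3,1,1,2,2,0,1,1,1,1,1,2,1,0,0,0,0,0,0]
Step 8: delete yhp at [14, 27, 30, 34, 37] -> counters=[0,2,1,1,1,1,1,1,0,1,1,0,0,2,0,1,1,2,0,0,0,0,1,0,0,0,0,2,1,1,1,2,0,1,0,1,1,0,2,1,0,0,0,0,0,0]
Step 9: insert ut at [4, 7, 30, 36, 38] -> counters=[0,2,1,1,2,1,1,2,0,1,1,0,0,2,0,1,1,2,0,0,0,0,1,0,0,0,0,2,1,1,2,2,0,1,0,1,2,0,3,1,0,0,0,0,0,0]
Final counters=[0,2,1,1,2,1,1,2,0,1,1,0,0,2,0,1,1,2,0,0,0,0,1,0,0,0,0,2,1,1,2,2,0,1,0,1,2,0,3,1,0,0,0,0,0,0] -> 24 nonzero

Answer: 24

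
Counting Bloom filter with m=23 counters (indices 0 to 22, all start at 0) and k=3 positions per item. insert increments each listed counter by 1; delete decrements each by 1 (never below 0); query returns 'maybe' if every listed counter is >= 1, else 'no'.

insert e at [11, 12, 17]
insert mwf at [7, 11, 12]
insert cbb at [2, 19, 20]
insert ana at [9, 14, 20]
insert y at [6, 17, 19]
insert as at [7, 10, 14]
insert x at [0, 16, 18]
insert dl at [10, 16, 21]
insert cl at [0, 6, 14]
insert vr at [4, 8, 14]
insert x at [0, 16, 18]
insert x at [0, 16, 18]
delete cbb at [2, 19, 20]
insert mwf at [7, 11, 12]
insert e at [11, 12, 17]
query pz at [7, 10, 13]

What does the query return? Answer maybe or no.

Answer: no

Derivation:
Step 1: insert e at [11, 12, 17] -> counters=[0,0,0,0,0,0,0,0,0,0,0,1,1,0,0,0,0,1,0,0,0,0,0]
Step 2: insert mwf at [7, 11, 12] -> counters=[0,0,0,0,0,0,0,1,0,0,0,2,2,0,0,0,0,1,0,0,0,0,0]
Step 3: insert cbb at [2, 19, 20] -> counters=[0,0,1,0,0,0,0,1,0,0,0,2,2,0,0,0,0,1,0,1,1,0,0]
Step 4: insert ana at [9, 14, 20] -> counters=[0,0,1,0,0,0,0,1,0,1,0,2,2,0,1,0,0,1,0,1,2,0,0]
Step 5: insert y at [6, 17, 19] -> counters=[0,0,1,0,0,0,1,1,0,1,0,2,2,0,1,0,0,2,0,2,2,0,0]
Step 6: insert as at [7, 10, 14] -> counters=[0,0,1,0,0,0,1,2,0,1,1,2,2,0,2,0,0,2,0,2,2,0,0]
Step 7: insert x at [0, 16, 18] -> counters=[1,0,1,0,0,0,1,2,0,1,1,2,2,0,2,0,1,2,1,2,2,0,0]
Step 8: insert dl at [10, 16, 21] -> counters=[1,0,1,0,0,0,1,2,0,1,2,2,2,0,2,0,2,2,1,2,2,1,0]
Step 9: insert cl at [0, 6, 14] -> counters=[2,0,1,0,0,0,2,2,0,1,2,2,2,0,3,0,2,2,1,2,2,1,0]
Step 10: insert vr at [4, 8, 14] -> counters=[2,0,1,0,1,0,2,2,1,1,2,2,2,0,4,0,2,2,1,2,2,1,0]
Step 11: insert x at [0, 16, 18] -> counters=[3,0,1,0,1,0,2,2,1,1,2,2,2,0,4,0,3,2,2,2,2,1,0]
Step 12: insert x at [0, 16, 18] -> counters=[4,0,1,0,1,0,2,2,1,1,2,2,2,0,4,0,4,2,3,2,2,1,0]
Step 13: delete cbb at [2, 19, 20] -> counters=[4,0,0,0,1,0,2,2,1,1,2,2,2,0,4,0,4,2,3,1,1,1,0]
Step 14: insert mwf at [7, 11, 12] -> counters=[4,0,0,0,1,0,2,3,1,1,2,3,3,0,4,0,4,2,3,1,1,1,0]
Step 15: insert e at [11, 12, 17] -> counters=[4,0,0,0,1,0,2,3,1,1,2,4,4,0,4,0,4,3,3,1,1,1,0]
Query pz: check counters[7]=3 counters[10]=2 counters[13]=0 -> no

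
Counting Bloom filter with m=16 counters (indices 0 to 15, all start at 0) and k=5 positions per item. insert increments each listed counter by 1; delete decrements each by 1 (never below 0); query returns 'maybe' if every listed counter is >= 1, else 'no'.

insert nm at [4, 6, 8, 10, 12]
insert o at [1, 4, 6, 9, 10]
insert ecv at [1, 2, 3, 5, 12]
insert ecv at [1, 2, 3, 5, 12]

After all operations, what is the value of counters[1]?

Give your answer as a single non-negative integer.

Step 1: insert nm at [4, 6, 8, 10, 12] -> counters=[0,0,0,0,1,0,1,0,1,0,1,0,1,0,0,0]
Step 2: insert o at [1, 4, 6, 9, 10] -> counters=[0,1,0,0,2,0,2,0,1,1,2,0,1,0,0,0]
Step 3: insert ecv at [1, 2, 3, 5, 12] -> counters=[0,2,1,1,2,1,2,0,1,1,2,0,2,0,0,0]
Step 4: insert ecv at [1, 2, 3, 5, 12] -> counters=[0,3,2,2,2,2,2,0,1,1,2,0,3,0,0,0]
Final counters=[0,3,2,2,2,2,2,0,1,1,2,0,3,0,0,0] -> counters[1]=3

Answer: 3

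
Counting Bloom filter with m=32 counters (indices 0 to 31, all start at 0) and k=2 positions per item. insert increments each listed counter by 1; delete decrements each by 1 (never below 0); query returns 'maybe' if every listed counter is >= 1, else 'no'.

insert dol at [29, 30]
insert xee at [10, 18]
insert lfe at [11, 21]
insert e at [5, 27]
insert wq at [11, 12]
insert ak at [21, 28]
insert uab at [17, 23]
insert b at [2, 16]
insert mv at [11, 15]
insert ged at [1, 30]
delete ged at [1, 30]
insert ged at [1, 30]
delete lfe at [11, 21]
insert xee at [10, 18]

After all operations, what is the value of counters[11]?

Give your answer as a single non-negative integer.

Answer: 2

Derivation:
Step 1: insert dol at [29, 30] -> counters=[0,0,0,0,0,0,0,0,0,0,0,0,0,0,0,0,0,0,0,0,0,0,0,0,0,0,0,0,0,1,1,0]
Step 2: insert xee at [10, 18] -> counters=[0,0,0,0,0,0,0,0,0,0,1,0,0,0,0,0,0,0,1,0,0,0,0,0,0,0,0,0,0,1,1,0]
Step 3: insert lfe at [11, 21] -> counters=[0,0,0,0,0,0,0,0,0,0,1,1,0,0,0,0,0,0,1,0,0,1,0,0,0,0,0,0,0,1,1,0]
Step 4: insert e at [5, 27] -> counters=[0,0,0,0,0,1,0,0,0,0,1,1,0,0,0,0,0,0,1,0,0,1,0,0,0,0,0,1,0,1,1,0]
Step 5: insert wq at [11, 12] -> counters=[0,0,0,0,0,1,0,0,0,0,1,2,1,0,0,0,0,0,1,0,0,1,0,0,0,0,0,1,0,1,1,0]
Step 6: insert ak at [21, 28] -> counters=[0,0,0,0,0,1,0,0,0,0,1,2,1,0,0,0,0,0,1,0,0,2,0,0,0,0,0,1,1,1,1,0]
Step 7: insert uab at [17, 23] -> counters=[0,0,0,0,0,1,0,0,0,0,1,2,1,0,0,0,0,1,1,0,0,2,0,1,0,0,0,1,1,1,1,0]
Step 8: insert b at [2, 16] -> counters=[0,0,1,0,0,1,0,0,0,0,1,2,1,0,0,0,1,1,1,0,0,2,0,1,0,0,0,1,1,1,1,0]
Step 9: insert mv at [11, 15] -> counters=[0,0,1,0,0,1,0,0,0,0,1,3,1,0,0,1,1,1,1,0,0,2,0,1,0,0,0,1,1,1,1,0]
Step 10: insert ged at [1, 30] -> counters=[0,1,1,0,0,1,0,0,0,0,1,3,1,0,0,1,1,1,1,0,0,2,0,1,0,0,0,1,1,1,2,0]
Step 11: delete ged at [1, 30] -> counters=[0,0,1,0,0,1,0,0,0,0,1,3,1,0,0,1,1,1,1,0,0,2,0,1,0,0,0,1,1,1,1,0]
Step 12: insert ged at [1, 30] -> counters=[0,1,1,0,0,1,0,0,0,0,1,3,1,0,0,1,1,1,1,0,0,2,0,1,0,0,0,1,1,1,2,0]
Step 13: delete lfe at [11, 21] -> counters=[0,1,1,0,0,1,0,0,0,0,1,2,1,0,0,1,1,1,1,0,0,1,0,1,0,0,0,1,1,1,2,0]
Step 14: insert xee at [10, 18] -> counters=[0,1,1,0,0,1,0,0,0,0,2,2,1,0,0,1,1,1,2,0,0,1,0,1,0,0,0,1,1,1,2,0]
Final counters=[0,1,1,0,0,1,0,0,0,0,2,2,1,0,0,1,1,1,2,0,0,1,0,1,0,0,0,1,1,1,2,0] -> counters[11]=2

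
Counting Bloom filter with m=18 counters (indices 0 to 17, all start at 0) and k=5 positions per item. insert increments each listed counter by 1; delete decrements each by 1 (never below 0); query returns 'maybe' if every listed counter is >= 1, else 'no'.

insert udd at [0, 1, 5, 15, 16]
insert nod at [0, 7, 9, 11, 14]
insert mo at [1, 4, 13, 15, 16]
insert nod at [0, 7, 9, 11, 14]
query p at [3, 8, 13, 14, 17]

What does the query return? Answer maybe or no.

Step 1: insert udd at [0, 1, 5, 15, 16] -> counters=[1,1,0,0,0,1,0,0,0,0,0,0,0,0,0,1,1,0]
Step 2: insert nod at [0, 7, 9, 11, 14] -> counters=[2,1,0,0,0,1,0,1,0,1,0,1,0,0,1,1,1,0]
Step 3: insert mo at [1, 4, 13, 15, 16] -> counters=[2,2,0,0,1,1,0,1,0,1,0,1,0,1,1,2,2,0]
Step 4: insert nod at [0, 7, 9, 11, 14] -> counters=[3,2,0,0,1,1,0,2,0,2,0,2,0,1,2,2,2,0]
Query p: check counters[3]=0 counters[8]=0 counters[13]=1 counters[14]=2 counters[17]=0 -> no

Answer: no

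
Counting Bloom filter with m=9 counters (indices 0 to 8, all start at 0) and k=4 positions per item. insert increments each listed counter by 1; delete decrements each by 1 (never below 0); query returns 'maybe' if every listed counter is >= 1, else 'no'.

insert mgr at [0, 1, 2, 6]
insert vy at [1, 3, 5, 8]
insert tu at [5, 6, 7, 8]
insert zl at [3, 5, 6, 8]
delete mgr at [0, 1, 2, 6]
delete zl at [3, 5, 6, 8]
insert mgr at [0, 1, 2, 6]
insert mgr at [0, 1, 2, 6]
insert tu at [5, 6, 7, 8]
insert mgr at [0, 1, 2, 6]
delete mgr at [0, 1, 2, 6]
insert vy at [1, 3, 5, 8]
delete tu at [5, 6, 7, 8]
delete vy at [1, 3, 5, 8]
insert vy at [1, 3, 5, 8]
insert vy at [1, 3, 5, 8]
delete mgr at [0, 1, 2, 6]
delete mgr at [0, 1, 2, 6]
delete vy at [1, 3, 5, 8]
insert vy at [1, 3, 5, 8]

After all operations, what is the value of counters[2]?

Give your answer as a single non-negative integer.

Step 1: insert mgr at [0, 1, 2, 6] -> counters=[1,1,1,0,0,0,1,0,0]
Step 2: insert vy at [1, 3, 5, 8] -> counters=[1,2,1,1,0,1,1,0,1]
Step 3: insert tu at [5, 6, 7, 8] -> counters=[1,2,1,1,0,2,2,1,2]
Step 4: insert zl at [3, 5, 6, 8] -> counters=[1,2,1,2,0,3,3,1,3]
Step 5: delete mgr at [0, 1, 2, 6] -> counters=[0,1,0,2,0,3,2,1,3]
Step 6: delete zl at [3, 5, 6, 8] -> counters=[0,1,0,1,0,2,1,1,2]
Step 7: insert mgr at [0, 1, 2, 6] -> counters=[1,2,1,1,0,2,2,1,2]
Step 8: insert mgr at [0, 1, 2, 6] -> counters=[2,3,2,1,0,2,3,1,2]
Step 9: insert tu at [5, 6, 7, 8] -> counters=[2,3,2,1,0,3,4,2,3]
Step 10: insert mgr at [0, 1, 2, 6] -> counters=[3,4,3,1,0,3,5,2,3]
Step 11: delete mgr at [0, 1, 2, 6] -> counters=[2,3,2,1,0,3,4,2,3]
Step 12: insert vy at [1, 3, 5, 8] -> counters=[2,4,2,2,0,4,4,2,4]
Step 13: delete tu at [5, 6, 7, 8] -> counters=[2,4,2,2,0,3,3,1,3]
Step 14: delete vy at [1, 3, 5, 8] -> counters=[2,3,2,1,0,2,3,1,2]
Step 15: insert vy at [1, 3, 5, 8] -> counters=[2,4,2,2,0,3,3,1,3]
Step 16: insert vy at [1, 3, 5, 8] -> counters=[2,5,2,3,0,4,3,1,4]
Step 17: delete mgr at [0, 1, 2, 6] -> counters=[1,4,1,3,0,4,2,1,4]
Step 18: delete mgr at [0, 1, 2, 6] -> counters=[0,3,0,3,0,4,1,1,4]
Step 19: delete vy at [1, 3, 5, 8] -> counters=[0,2,0,2,0,3,1,1,3]
Step 20: insert vy at [1, 3, 5, 8] -> counters=[0,3,0,3,0,4,1,1,4]
Final counters=[0,3,0,3,0,4,1,1,4] -> counters[2]=0

Answer: 0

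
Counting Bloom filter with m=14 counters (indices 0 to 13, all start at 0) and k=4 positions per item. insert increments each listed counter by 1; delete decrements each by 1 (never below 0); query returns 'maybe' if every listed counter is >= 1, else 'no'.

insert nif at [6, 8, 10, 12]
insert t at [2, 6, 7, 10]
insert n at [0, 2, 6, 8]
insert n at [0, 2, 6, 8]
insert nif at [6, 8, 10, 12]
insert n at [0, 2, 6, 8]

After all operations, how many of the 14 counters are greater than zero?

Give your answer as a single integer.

Answer: 7

Derivation:
Step 1: insert nif at [6, 8, 10, 12] -> counters=[0,0,0,0,0,0,1,0,1,0,1,0,1,0]
Step 2: insert t at [2, 6, 7, 10] -> counters=[0,0,1,0,0,0,2,1,1,0,2,0,1,0]
Step 3: insert n at [0, 2, 6, 8] -> counters=[1,0,2,0,0,0,3,1,2,0,2,0,1,0]
Step 4: insert n at [0, 2, 6, 8] -> counters=[2,0,3,0,0,0,4,1,3,0,2,0,1,0]
Step 5: insert nif at [6, 8, 10, 12] -> counters=[2,0,3,0,0,0,5,1,4,0,3,0,2,0]
Step 6: insert n at [0, 2, 6, 8] -> counters=[3,0,4,0,0,0,6,1,5,0,3,0,2,0]
Final counters=[3,0,4,0,0,0,6,1,5,0,3,0,2,0] -> 7 nonzero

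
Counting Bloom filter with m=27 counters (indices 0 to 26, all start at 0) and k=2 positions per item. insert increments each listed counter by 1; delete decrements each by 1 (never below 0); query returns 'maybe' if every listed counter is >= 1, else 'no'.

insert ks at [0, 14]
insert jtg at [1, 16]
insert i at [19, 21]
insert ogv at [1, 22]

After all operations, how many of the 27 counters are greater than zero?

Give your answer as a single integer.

Answer: 7

Derivation:
Step 1: insert ks at [0, 14] -> counters=[1,0,0,0,0,0,0,0,0,0,0,0,0,0,1,0,0,0,0,0,0,0,0,0,0,0,0]
Step 2: insert jtg at [1, 16] -> counters=[1,1,0,0,0,0,0,0,0,0,0,0,0,0,1,0,1,0,0,0,0,0,0,0,0,0,0]
Step 3: insert i at [19, 21] -> counters=[1,1,0,0,0,0,0,0,0,0,0,0,0,0,1,0,1,0,0,1,0,1,0,0,0,0,0]
Step 4: insert ogv at [1, 22] -> counters=[1,2,0,0,0,0,0,0,0,0,0,0,0,0,1,0,1,0,0,1,0,1,1,0,0,0,0]
Final counters=[1,2,0,0,0,0,0,0,0,0,0,0,0,0,1,0,1,0,0,1,0,1,1,0,0,0,0] -> 7 nonzero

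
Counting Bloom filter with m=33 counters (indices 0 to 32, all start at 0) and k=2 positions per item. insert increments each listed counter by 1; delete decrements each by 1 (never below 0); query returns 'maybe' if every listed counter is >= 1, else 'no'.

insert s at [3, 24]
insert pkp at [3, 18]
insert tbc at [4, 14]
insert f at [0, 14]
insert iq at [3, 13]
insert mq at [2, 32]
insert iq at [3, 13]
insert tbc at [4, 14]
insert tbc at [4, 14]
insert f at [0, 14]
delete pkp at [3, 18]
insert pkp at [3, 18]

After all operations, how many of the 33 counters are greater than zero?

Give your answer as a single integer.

Answer: 9

Derivation:
Step 1: insert s at [3, 24] -> counters=[0,0,0,1,0,0,0,0,0,0,0,0,0,0,0,0,0,0,0,0,0,0,0,0,1,0,0,0,0,0,0,0,0]
Step 2: insert pkp at [3, 18] -> counters=[0,0,0,2,0,0,0,0,0,0,0,0,0,0,0,0,0,0,1,0,0,0,0,0,1,0,0,0,0,0,0,0,0]
Step 3: insert tbc at [4, 14] -> counters=[0,0,0,2,1,0,0,0,0,0,0,0,0,0,1,0,0,0,1,0,0,0,0,0,1,0,0,0,0,0,0,0,0]
Step 4: insert f at [0, 14] -> counters=[1,0,0,2,1,0,0,0,0,0,0,0,0,0,2,0,0,0,1,0,0,0,0,0,1,0,0,0,0,0,0,0,0]
Step 5: insert iq at [3, 13] -> counters=[1,0,0,3,1,0,0,0,0,0,0,0,0,1,2,0,0,0,1,0,0,0,0,0,1,0,0,0,0,0,0,0,0]
Step 6: insert mq at [2, 32] -> counters=[1,0,1,3,1,0,0,0,0,0,0,0,0,1,2,0,0,0,1,0,0,0,0,0,1,0,0,0,0,0,0,0,1]
Step 7: insert iq at [3, 13] -> counters=[1,0,1,4,1,0,0,0,0,0,0,0,0,2,2,0,0,0,1,0,0,0,0,0,1,0,0,0,0,0,0,0,1]
Step 8: insert tbc at [4, 14] -> counters=[1,0,1,4,2,0,0,0,0,0,0,0,0,2,3,0,0,0,1,0,0,0,0,0,1,0,0,0,0,0,0,0,1]
Step 9: insert tbc at [4, 14] -> counters=[1,0,1,4,3,0,0,0,0,0,0,0,0,2,4,0,0,0,1,0,0,0,0,0,1,0,0,0,0,0,0,0,1]
Step 10: insert f at [0, 14] -> counters=[2,0,1,4,3,0,0,0,0,0,0,0,0,2,5,0,0,0,1,0,0,0,0,0,1,0,0,0,0,0,0,0,1]
Step 11: delete pkp at [3, 18] -> counters=[2,0,1,3,3,0,0,0,0,0,0,0,0,2,5,0,0,0,0,0,0,0,0,0,1,0,0,0,0,0,0,0,1]
Step 12: insert pkp at [3, 18] -> counters=[2,0,1,4,3,0,0,0,0,0,0,0,0,2,5,0,0,0,1,0,0,0,0,0,1,0,0,0,0,0,0,0,1]
Final counters=[2,0,1,4,3,0,0,0,0,0,0,0,0,2,5,0,0,0,1,0,0,0,0,0,1,0,0,0,0,0,0,0,1] -> 9 nonzero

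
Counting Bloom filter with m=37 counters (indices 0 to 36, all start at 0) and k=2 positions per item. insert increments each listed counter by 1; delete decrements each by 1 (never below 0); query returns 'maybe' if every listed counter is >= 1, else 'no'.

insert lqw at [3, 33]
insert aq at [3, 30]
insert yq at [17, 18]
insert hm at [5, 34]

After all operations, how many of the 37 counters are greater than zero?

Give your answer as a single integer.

Step 1: insert lqw at [3, 33] -> counters=[0,0,0,1,0,0,0,0,0,0,0,0,0,0,0,0,0,0,0,0,0,0,0,0,0,0,0,0,0,0,0,0,0,1,0,0,0]
Step 2: insert aq at [3, 30] -> counters=[0,0,0,2,0,0,0,0,0,0,0,0,0,0,0,0,0,0,0,0,0,0,0,0,0,0,0,0,0,0,1,0,0,1,0,0,0]
Step 3: insert yq at [17, 18] -> counters=[0,0,0,2,0,0,0,0,0,0,0,0,0,0,0,0,0,1,1,0,0,0,0,0,0,0,0,0,0,0,1,0,0,1,0,0,0]
Step 4: insert hm at [5, 34] -> counters=[0,0,0,2,0,1,0,0,0,0,0,0,0,0,0,0,0,1,1,0,0,0,0,0,0,0,0,0,0,0,1,0,0,1,1,0,0]
Final counters=[0,0,0,2,0,1,0,0,0,0,0,0,0,0,0,0,0,1,1,0,0,0,0,0,0,0,0,0,0,0,1,0,0,1,1,0,0] -> 7 nonzero

Answer: 7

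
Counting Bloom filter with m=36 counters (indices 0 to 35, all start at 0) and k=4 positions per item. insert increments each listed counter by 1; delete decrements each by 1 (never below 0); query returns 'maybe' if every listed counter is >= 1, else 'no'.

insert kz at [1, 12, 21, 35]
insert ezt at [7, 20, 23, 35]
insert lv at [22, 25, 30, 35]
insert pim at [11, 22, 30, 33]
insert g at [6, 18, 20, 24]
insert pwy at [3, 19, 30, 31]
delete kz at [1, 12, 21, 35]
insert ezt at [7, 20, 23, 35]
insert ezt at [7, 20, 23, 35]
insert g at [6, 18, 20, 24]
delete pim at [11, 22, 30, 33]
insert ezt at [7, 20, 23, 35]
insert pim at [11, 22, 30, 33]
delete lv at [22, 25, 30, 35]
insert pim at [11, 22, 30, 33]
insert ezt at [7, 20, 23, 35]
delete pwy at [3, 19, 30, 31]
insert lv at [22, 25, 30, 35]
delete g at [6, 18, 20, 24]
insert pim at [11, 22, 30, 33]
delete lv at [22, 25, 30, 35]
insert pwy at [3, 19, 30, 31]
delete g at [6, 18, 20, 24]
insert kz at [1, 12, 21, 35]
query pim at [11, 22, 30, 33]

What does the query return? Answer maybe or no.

Answer: maybe

Derivation:
Step 1: insert kz at [1, 12, 21, 35] -> counters=[0,1,0,0,0,0,0,0,0,0,0,0,1,0,0,0,0,0,0,0,0,1,0,0,0,0,0,0,0,0,0,0,0,0,0,1]
Step 2: insert ezt at [7, 20, 23, 35] -> counters=[0,1,0,0,0,0,0,1,0,0,0,0,1,0,0,0,0,0,0,0,1,1,0,1,0,0,0,0,0,0,0,0,0,0,0,2]
Step 3: insert lv at [22, 25, 30, 35] -> counters=[0,1,0,0,0,0,0,1,0,0,0,0,1,0,0,0,0,0,0,0,1,1,1,1,0,1,0,0,0,0,1,0,0,0,0,3]
Step 4: insert pim at [11, 22, 30, 33] -> counters=[0,1,0,0,0,0,0,1,0,0,0,1,1,0,0,0,0,0,0,0,1,1,2,1,0,1,0,0,0,0,2,0,0,1,0,3]
Step 5: insert g at [6, 18, 20, 24] -> counters=[0,1,0,0,0,0,1,1,0,0,0,1,1,0,0,0,0,0,1,0,2,1,2,1,1,1,0,0,0,0,2,0,0,1,0,3]
Step 6: insert pwy at [3, 19, 30, 31] -> counters=[0,1,0,1,0,0,1,1,0,0,0,1,1,0,0,0,0,0,1,1,2,1,2,1,1,1,0,0,0,0,3,1,0,1,0,3]
Step 7: delete kz at [1, 12, 21, 35] -> counters=[0,0,0,1,0,0,1,1,0,0,0,1,0,0,0,0,0,0,1,1,2,0,2,1,1,1,0,0,0,0,3,1,0,1,0,2]
Step 8: insert ezt at [7, 20, 23, 35] -> counters=[0,0,0,1,0,0,1,2,0,0,0,1,0,0,0,0,0,0,1,1,3,0,2,2,1,1,0,0,0,0,3,1,0,1,0,3]
Step 9: insert ezt at [7, 20, 23, 35] -> counters=[0,0,0,1,0,0,1,3,0,0,0,1,0,0,0,0,0,0,1,1,4,0,2,3,1,1,0,0,0,0,3,1,0,1,0,4]
Step 10: insert g at [6, 18, 20, 24] -> counters=[0,0,0,1,0,0,2,3,0,0,0,1,0,0,0,0,0,0,2,1,5,0,2,3,2,1,0,0,0,0,3,1,0,1,0,4]
Step 11: delete pim at [11, 22, 30, 33] -> counters=[0,0,0,1,0,0,2,3,0,0,0,0,0,0,0,0,0,0,2,1,5,0,1,3,2,1,0,0,0,0,2,1,0,0,0,4]
Step 12: insert ezt at [7, 20, 23, 35] -> counters=[0,0,0,1,0,0,2,4,0,0,0,0,0,0,0,0,0,0,2,1,6,0,1,4,2,1,0,0,0,0,2,1,0,0,0,5]
Step 13: insert pim at [11, 22, 30, 33] -> counters=[0,0,0,1,0,0,2,4,0,0,0,1,0,0,0,0,0,0,2,1,6,0,2,4,2,1,0,0,0,0,3,1,0,1,0,5]
Step 14: delete lv at [22, 25, 30, 35] -> counters=[0,0,0,1,0,0,2,4,0,0,0,1,0,0,0,0,0,0,2,1,6,0,1,4,2,0,0,0,0,0,2,1,0,1,0,4]
Step 15: insert pim at [11, 22, 30, 33] -> counters=[0,0,0,1,0,0,2,4,0,0,0,2,0,0,0,0,0,0,2,1,6,0,2,4,2,0,0,0,0,0,3,1,0,2,0,4]
Step 16: insert ezt at [7, 20, 23, 35] -> counters=[0,0,0,1,0,0,2,5,0,0,0,2,0,0,0,0,0,0,2,1,7,0,2,5,2,0,0,0,0,0,3,1,0,2,0,5]
Step 17: delete pwy at [3, 19, 30, 31] -> counters=[0,0,0,0,0,0,2,5,0,0,0,2,0,0,0,0,0,0,2,0,7,0,2,5,2,0,0,0,0,0,2,0,0,2,0,5]
Step 18: insert lv at [22, 25, 30, 35] -> counters=[0,0,0,0,0,0,2,5,0,0,0,2,0,0,0,0,0,0,2,0,7,0,3,5,2,1,0,0,0,0,3,0,0,2,0,6]
Step 19: delete g at [6, 18, 20, 24] -> counters=[0,0,0,0,0,0,1,5,0,0,0,2,0,0,0,0,0,0,1,0,6,0,3,5,1,1,0,0,0,0,3,0,0,2,0,6]
Step 20: insert pim at [11, 22, 30, 33] -> counters=[0,0,0,0,0,0,1,5,0,0,0,3,0,0,0,0,0,0,1,0,6,0,4,5,1,1,0,0,0,0,4,0,0,3,0,6]
Step 21: delete lv at [22, 25, 30, 35] -> counters=[0,0,0,0,0,0,1,5,0,0,0,3,0,0,0,0,0,0,1,0,6,0,3,5,1,0,0,0,0,0,3,0,0,3,0,5]
Step 22: insert pwy at [3, 19, 30, 31] -> counters=[0,0,0,1,0,0,1,5,0,0,0,3,0,0,0,0,0,0,1,1,6,0,3,5,1,0,0,0,0,0,4,1,0,3,0,5]
Step 23: delete g at [6, 18, 20, 24] -> counters=[0,0,0,1,0,0,0,5,0,0,0,3,0,0,0,0,0,0,0,1,5,0,3,5,0,0,0,0,0,0,4,1,0,3,0,5]
Step 24: insert kz at [1, 12, 21, 35] -> counters=[0,1,0,1,0,0,0,5,0,0,0,3,1,0,0,0,0,0,0,1,5,1,3,5,0,0,0,0,0,0,4,1,0,3,0,6]
Query pim: check counters[11]=3 counters[22]=3 counters[30]=4 counters[33]=3 -> maybe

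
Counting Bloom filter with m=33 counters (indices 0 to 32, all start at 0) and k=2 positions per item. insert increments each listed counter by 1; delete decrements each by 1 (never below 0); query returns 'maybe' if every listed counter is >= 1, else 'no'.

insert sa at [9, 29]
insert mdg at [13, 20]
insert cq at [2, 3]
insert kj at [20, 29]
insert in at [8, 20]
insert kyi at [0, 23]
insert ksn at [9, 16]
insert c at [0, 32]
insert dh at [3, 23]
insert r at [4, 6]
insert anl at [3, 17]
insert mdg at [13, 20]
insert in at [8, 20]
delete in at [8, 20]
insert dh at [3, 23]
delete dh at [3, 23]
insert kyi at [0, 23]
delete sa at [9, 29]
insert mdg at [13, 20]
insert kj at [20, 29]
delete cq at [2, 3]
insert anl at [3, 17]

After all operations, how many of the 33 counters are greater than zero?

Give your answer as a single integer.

Step 1: insert sa at [9, 29] -> counters=[0,0,0,0,0,0,0,0,0,1,0,0,0,0,0,0,0,0,0,0,0,0,0,0,0,0,0,0,0,1,0,0,0]
Step 2: insert mdg at [13, 20] -> counters=[0,0,0,0,0,0,0,0,0,1,0,0,0,1,0,0,0,0,0,0,1,0,0,0,0,0,0,0,0,1,0,0,0]
Step 3: insert cq at [2, 3] -> counters=[0,0,1,1,0,0,0,0,0,1,0,0,0,1,0,0,0,0,0,0,1,0,0,0,0,0,0,0,0,1,0,0,0]
Step 4: insert kj at [20, 29] -> counters=[0,0,1,1,0,0,0,0,0,1,0,0,0,1,0,0,0,0,0,0,2,0,0,0,0,0,0,0,0,2,0,0,0]
Step 5: insert in at [8, 20] -> counters=[0,0,1,1,0,0,0,0,1,1,0,0,0,1,0,0,0,0,0,0,3,0,0,0,0,0,0,0,0,2,0,0,0]
Step 6: insert kyi at [0, 23] -> counters=[1,0,1,1,0,0,0,0,1,1,0,0,0,1,0,0,0,0,0,0,3,0,0,1,0,0,0,0,0,2,0,0,0]
Step 7: insert ksn at [9, 16] -> counters=[1,0,1,1,0,0,0,0,1,2,0,0,0,1,0,0,1,0,0,0,3,0,0,1,0,0,0,0,0,2,0,0,0]
Step 8: insert c at [0, 32] -> counters=[2,0,1,1,0,0,0,0,1,2,0,0,0,1,0,0,1,0,0,0,3,0,0,1,0,0,0,0,0,2,0,0,1]
Step 9: insert dh at [3, 23] -> counters=[2,0,1,2,0,0,0,0,1,2,0,0,0,1,0,0,1,0,0,0,3,0,0,2,0,0,0,0,0,2,0,0,1]
Step 10: insert r at [4, 6] -> counters=[2,0,1,2,1,0,1,0,1,2,0,0,0,1,0,0,1,0,0,0,3,0,0,2,0,0,0,0,0,2,0,0,1]
Step 11: insert anl at [3, 17] -> counters=[2,0,1,3,1,0,1,0,1,2,0,0,0,1,0,0,1,1,0,0,3,0,0,2,0,0,0,0,0,2,0,0,1]
Step 12: insert mdg at [13, 20] -> counters=[2,0,1,3,1,0,1,0,1,2,0,0,0,2,0,0,1,1,0,0,4,0,0,2,0,0,0,0,0,2,0,0,1]
Step 13: insert in at [8, 20] -> counters=[2,0,1,3,1,0,1,0,2,2,0,0,0,2,0,0,1,1,0,0,5,0,0,2,0,0,0,0,0,2,0,0,1]
Step 14: delete in at [8, 20] -> counters=[2,0,1,3,1,0,1,0,1,2,0,0,0,2,0,0,1,1,0,0,4,0,0,2,0,0,0,0,0,2,0,0,1]
Step 15: insert dh at [3, 23] -> counters=[2,0,1,4,1,0,1,0,1,2,0,0,0,2,0,0,1,1,0,0,4,0,0,3,0,0,0,0,0,2,0,0,1]
Step 16: delete dh at [3, 23] -> counters=[2,0,1,3,1,0,1,0,1,2,0,0,0,2,0,0,1,1,0,0,4,0,0,2,0,0,0,0,0,2,0,0,1]
Step 17: insert kyi at [0, 23] -> counters=[3,0,1,3,1,0,1,0,1,2,0,0,0,2,0,0,1,1,0,0,4,0,0,3,0,0,0,0,0,2,0,0,1]
Step 18: delete sa at [9, 29] -> counters=[3,0,1,3,1,0,1,0,1,1,0,0,0,2,0,0,1,1,0,0,4,0,0,3,0,0,0,0,0,1,0,0,1]
Step 19: insert mdg at [13, 20] -> counters=[3,0,1,3,1,0,1,0,1,1,0,0,0,3,0,0,1,1,0,0,5,0,0,3,0,0,0,0,0,1,0,0,1]
Step 20: insert kj at [20, 29] -> counters=[3,0,1,3,1,0,1,0,1,1,0,0,0,3,0,0,1,1,0,0,6,0,0,3,0,0,0,0,0,2,0,0,1]
Step 21: delete cq at [2, 3] -> counters=[3,0,0,2,1,0,1,0,1,1,0,0,0,3,0,0,1,1,0,0,6,0,0,3,0,0,0,0,0,2,0,0,1]
Step 22: insert anl at [3, 17] -> counters=[3,0,0,3,1,0,1,0,1,1,0,0,0,3,0,0,1,2,0,0,6,0,0,3,0,0,0,0,0,2,0,0,1]
Final counters=[3,0,0,3,1,0,1,0,1,1,0,0,0,3,0,0,1,2,0,0,6,0,0,3,0,0,0,0,0,2,0,0,1] -> 13 nonzero

Answer: 13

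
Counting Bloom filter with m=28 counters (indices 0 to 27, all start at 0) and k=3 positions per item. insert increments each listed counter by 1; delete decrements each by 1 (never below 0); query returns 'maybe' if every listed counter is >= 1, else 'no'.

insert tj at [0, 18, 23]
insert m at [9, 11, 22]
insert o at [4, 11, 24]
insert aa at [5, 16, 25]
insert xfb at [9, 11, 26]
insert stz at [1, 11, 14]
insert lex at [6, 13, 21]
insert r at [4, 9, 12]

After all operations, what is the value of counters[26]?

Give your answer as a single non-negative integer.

Step 1: insert tj at [0, 18, 23] -> counters=[1,0,0,0,0,0,0,0,0,0,0,0,0,0,0,0,0,0,1,0,0,0,0,1,0,0,0,0]
Step 2: insert m at [9, 11, 22] -> counters=[1,0,0,0,0,0,0,0,0,1,0,1,0,0,0,0,0,0,1,0,0,0,1,1,0,0,0,0]
Step 3: insert o at [4, 11, 24] -> counters=[1,0,0,0,1,0,0,0,0,1,0,2,0,0,0,0,0,0,1,0,0,0,1,1,1,0,0,0]
Step 4: insert aa at [5, 16, 25] -> counters=[1,0,0,0,1,1,0,0,0,1,0,2,0,0,0,0,1,0,1,0,0,0,1,1,1,1,0,0]
Step 5: insert xfb at [9, 11, 26] -> counters=[1,0,0,0,1,1,0,0,0,2,0,3,0,0,0,0,1,0,1,0,0,0,1,1,1,1,1,0]
Step 6: insert stz at [1, 11, 14] -> counters=[1,1,0,0,1,1,0,0,0,2,0,4,0,0,1,0,1,0,1,0,0,0,1,1,1,1,1,0]
Step 7: insert lex at [6, 13, 21] -> counters=[1,1,0,0,1,1,1,0,0,2,0,4,0,1,1,0,1,0,1,0,0,1,1,1,1,1,1,0]
Step 8: insert r at [4, 9, 12] -> counters=[1,1,0,0,2,1,1,0,0,3,0,4,1,1,1,0,1,0,1,0,0,1,1,1,1,1,1,0]
Final counters=[1,1,0,0,2,1,1,0,0,3,0,4,1,1,1,0,1,0,1,0,0,1,1,1,1,1,1,0] -> counters[26]=1

Answer: 1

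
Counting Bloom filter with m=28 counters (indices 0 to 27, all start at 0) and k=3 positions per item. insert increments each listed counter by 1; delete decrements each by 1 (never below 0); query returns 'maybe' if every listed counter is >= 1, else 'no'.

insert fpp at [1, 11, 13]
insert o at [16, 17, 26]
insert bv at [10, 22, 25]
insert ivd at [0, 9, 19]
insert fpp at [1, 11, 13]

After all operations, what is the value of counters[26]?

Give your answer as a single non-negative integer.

Answer: 1

Derivation:
Step 1: insert fpp at [1, 11, 13] -> counters=[0,1,0,0,0,0,0,0,0,0,0,1,0,1,0,0,0,0,0,0,0,0,0,0,0,0,0,0]
Step 2: insert o at [16, 17, 26] -> counters=[0,1,0,0,0,0,0,0,0,0,0,1,0,1,0,0,1,1,0,0,0,0,0,0,0,0,1,0]
Step 3: insert bv at [10, 22, 25] -> counters=[0,1,0,0,0,0,0,0,0,0,1,1,0,1,0,0,1,1,0,0,0,0,1,0,0,1,1,0]
Step 4: insert ivd at [0, 9, 19] -> counters=[1,1,0,0,0,0,0,0,0,1,1,1,0,1,0,0,1,1,0,1,0,0,1,0,0,1,1,0]
Step 5: insert fpp at [1, 11, 13] -> counters=[1,2,0,0,0,0,0,0,0,1,1,2,0,2,0,0,1,1,0,1,0,0,1,0,0,1,1,0]
Final counters=[1,2,0,0,0,0,0,0,0,1,1,2,0,2,0,0,1,1,0,1,0,0,1,0,0,1,1,0] -> counters[26]=1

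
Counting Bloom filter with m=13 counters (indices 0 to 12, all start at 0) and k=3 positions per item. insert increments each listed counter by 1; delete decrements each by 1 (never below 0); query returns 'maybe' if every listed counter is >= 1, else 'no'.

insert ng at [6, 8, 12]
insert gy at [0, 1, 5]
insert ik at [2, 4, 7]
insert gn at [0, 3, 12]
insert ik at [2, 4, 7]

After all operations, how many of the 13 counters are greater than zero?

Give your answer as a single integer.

Step 1: insert ng at [6, 8, 12] -> counters=[0,0,0,0,0,0,1,0,1,0,0,0,1]
Step 2: insert gy at [0, 1, 5] -> counters=[1,1,0,0,0,1,1,0,1,0,0,0,1]
Step 3: insert ik at [2, 4, 7] -> counters=[1,1,1,0,1,1,1,1,1,0,0,0,1]
Step 4: insert gn at [0, 3, 12] -> counters=[2,1,1,1,1,1,1,1,1,0,0,0,2]
Step 5: insert ik at [2, 4, 7] -> counters=[2,1,2,1,2,1,1,2,1,0,0,0,2]
Final counters=[2,1,2,1,2,1,1,2,1,0,0,0,2] -> 10 nonzero

Answer: 10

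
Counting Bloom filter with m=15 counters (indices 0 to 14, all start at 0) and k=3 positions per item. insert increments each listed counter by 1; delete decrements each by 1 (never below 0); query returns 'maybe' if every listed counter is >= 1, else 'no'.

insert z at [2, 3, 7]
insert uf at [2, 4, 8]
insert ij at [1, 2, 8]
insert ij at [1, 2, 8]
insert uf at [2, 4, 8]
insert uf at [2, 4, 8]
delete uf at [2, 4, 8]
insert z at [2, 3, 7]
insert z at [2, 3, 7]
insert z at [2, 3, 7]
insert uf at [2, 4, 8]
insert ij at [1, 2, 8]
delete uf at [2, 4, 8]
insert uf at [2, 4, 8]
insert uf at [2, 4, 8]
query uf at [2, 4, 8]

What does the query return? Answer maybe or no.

Answer: maybe

Derivation:
Step 1: insert z at [2, 3, 7] -> counters=[0,0,1,1,0,0,0,1,0,0,0,0,0,0,0]
Step 2: insert uf at [2, 4, 8] -> counters=[0,0,2,1,1,0,0,1,1,0,0,0,0,0,0]
Step 3: insert ij at [1, 2, 8] -> counters=[0,1,3,1,1,0,0,1,2,0,0,0,0,0,0]
Step 4: insert ij at [1, 2, 8] -> counters=[0,2,4,1,1,0,0,1,3,0,0,0,0,0,0]
Step 5: insert uf at [2, 4, 8] -> counters=[0,2,5,1,2,0,0,1,4,0,0,0,0,0,0]
Step 6: insert uf at [2, 4, 8] -> counters=[0,2,6,1,3,0,0,1,5,0,0,0,0,0,0]
Step 7: delete uf at [2, 4, 8] -> counters=[0,2,5,1,2,0,0,1,4,0,0,0,0,0,0]
Step 8: insert z at [2, 3, 7] -> counters=[0,2,6,2,2,0,0,2,4,0,0,0,0,0,0]
Step 9: insert z at [2, 3, 7] -> counters=[0,2,7,3,2,0,0,3,4,0,0,0,0,0,0]
Step 10: insert z at [2, 3, 7] -> counters=[0,2,8,4,2,0,0,4,4,0,0,0,0,0,0]
Step 11: insert uf at [2, 4, 8] -> counters=[0,2,9,4,3,0,0,4,5,0,0,0,0,0,0]
Step 12: insert ij at [1, 2, 8] -> counters=[0,3,10,4,3,0,0,4,6,0,0,0,0,0,0]
Step 13: delete uf at [2, 4, 8] -> counters=[0,3,9,4,2,0,0,4,5,0,0,0,0,0,0]
Step 14: insert uf at [2, 4, 8] -> counters=[0,3,10,4,3,0,0,4,6,0,0,0,0,0,0]
Step 15: insert uf at [2, 4, 8] -> counters=[0,3,11,4,4,0,0,4,7,0,0,0,0,0,0]
Query uf: check counters[2]=11 counters[4]=4 counters[8]=7 -> maybe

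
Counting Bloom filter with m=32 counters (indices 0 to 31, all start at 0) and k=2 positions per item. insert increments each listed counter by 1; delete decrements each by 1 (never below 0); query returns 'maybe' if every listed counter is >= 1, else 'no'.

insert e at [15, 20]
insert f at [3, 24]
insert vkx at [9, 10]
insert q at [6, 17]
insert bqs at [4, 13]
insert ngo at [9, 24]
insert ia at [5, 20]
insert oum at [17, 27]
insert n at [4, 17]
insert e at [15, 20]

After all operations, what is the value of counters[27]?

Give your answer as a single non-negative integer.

Answer: 1

Derivation:
Step 1: insert e at [15, 20] -> counters=[0,0,0,0,0,0,0,0,0,0,0,0,0,0,0,1,0,0,0,0,1,0,0,0,0,0,0,0,0,0,0,0]
Step 2: insert f at [3, 24] -> counters=[0,0,0,1,0,0,0,0,0,0,0,0,0,0,0,1,0,0,0,0,1,0,0,0,1,0,0,0,0,0,0,0]
Step 3: insert vkx at [9, 10] -> counters=[0,0,0,1,0,0,0,0,0,1,1,0,0,0,0,1,0,0,0,0,1,0,0,0,1,0,0,0,0,0,0,0]
Step 4: insert q at [6, 17] -> counters=[0,0,0,1,0,0,1,0,0,1,1,0,0,0,0,1,0,1,0,0,1,0,0,0,1,0,0,0,0,0,0,0]
Step 5: insert bqs at [4, 13] -> counters=[0,0,0,1,1,0,1,0,0,1,1,0,0,1,0,1,0,1,0,0,1,0,0,0,1,0,0,0,0,0,0,0]
Step 6: insert ngo at [9, 24] -> counters=[0,0,0,1,1,0,1,0,0,2,1,0,0,1,0,1,0,1,0,0,1,0,0,0,2,0,0,0,0,0,0,0]
Step 7: insert ia at [5, 20] -> counters=[0,0,0,1,1,1,1,0,0,2,1,0,0,1,0,1,0,1,0,0,2,0,0,0,2,0,0,0,0,0,0,0]
Step 8: insert oum at [17, 27] -> counters=[0,0,0,1,1,1,1,0,0,2,1,0,0,1,0,1,0,2,0,0,2,0,0,0,2,0,0,1,0,0,0,0]
Step 9: insert n at [4, 17] -> counters=[0,0,0,1,2,1,1,0,0,2,1,0,0,1,0,1,0,3,0,0,2,0,0,0,2,0,0,1,0,0,0,0]
Step 10: insert e at [15, 20] -> counters=[0,0,0,1,2,1,1,0,0,2,1,0,0,1,0,2,0,3,0,0,3,0,0,0,2,0,0,1,0,0,0,0]
Final counters=[0,0,0,1,2,1,1,0,0,2,1,0,0,1,0,2,0,3,0,0,3,0,0,0,2,0,0,1,0,0,0,0] -> counters[27]=1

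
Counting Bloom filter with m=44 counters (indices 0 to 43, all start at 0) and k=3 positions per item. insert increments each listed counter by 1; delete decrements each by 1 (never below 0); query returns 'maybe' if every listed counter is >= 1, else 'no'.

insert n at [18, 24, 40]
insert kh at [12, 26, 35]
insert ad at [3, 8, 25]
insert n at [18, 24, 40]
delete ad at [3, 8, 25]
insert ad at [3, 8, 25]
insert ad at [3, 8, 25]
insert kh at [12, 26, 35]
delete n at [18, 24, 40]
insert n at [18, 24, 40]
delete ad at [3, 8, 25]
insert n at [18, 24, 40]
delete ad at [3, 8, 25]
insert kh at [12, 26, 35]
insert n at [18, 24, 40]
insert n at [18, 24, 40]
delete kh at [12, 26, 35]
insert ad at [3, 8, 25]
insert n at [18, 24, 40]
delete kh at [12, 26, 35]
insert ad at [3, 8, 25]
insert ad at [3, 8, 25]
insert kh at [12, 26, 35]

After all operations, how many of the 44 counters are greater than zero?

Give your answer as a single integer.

Answer: 9

Derivation:
Step 1: insert n at [18, 24, 40] -> counters=[0,0,0,0,0,0,0,0,0,0,0,0,0,0,0,0,0,0,1,0,0,0,0,0,1,0,0,0,0,0,0,0,0,0,0,0,0,0,0,0,1,0,0,0]
Step 2: insert kh at [12, 26, 35] -> counters=[0,0,0,0,0,0,0,0,0,0,0,0,1,0,0,0,0,0,1,0,0,0,0,0,1,0,1,0,0,0,0,0,0,0,0,1,0,0,0,0,1,0,0,0]
Step 3: insert ad at [3, 8, 25] -> counters=[0,0,0,1,0,0,0,0,1,0,0,0,1,0,0,0,0,0,1,0,0,0,0,0,1,1,1,0,0,0,0,0,0,0,0,1,0,0,0,0,1,0,0,0]
Step 4: insert n at [18, 24, 40] -> counters=[0,0,0,1,0,0,0,0,1,0,0,0,1,0,0,0,0,0,2,0,0,0,0,0,2,1,1,0,0,0,0,0,0,0,0,1,0,0,0,0,2,0,0,0]
Step 5: delete ad at [3, 8, 25] -> counters=[0,0,0,0,0,0,0,0,0,0,0,0,1,0,0,0,0,0,2,0,0,0,0,0,2,0,1,0,0,0,0,0,0,0,0,1,0,0,0,0,2,0,0,0]
Step 6: insert ad at [3, 8, 25] -> counters=[0,0,0,1,0,0,0,0,1,0,0,0,1,0,0,0,0,0,2,0,0,0,0,0,2,1,1,0,0,0,0,0,0,0,0,1,0,0,0,0,2,0,0,0]
Step 7: insert ad at [3, 8, 25] -> counters=[0,0,0,2,0,0,0,0,2,0,0,0,1,0,0,0,0,0,2,0,0,0,0,0,2,2,1,0,0,0,0,0,0,0,0,1,0,0,0,0,2,0,0,0]
Step 8: insert kh at [12, 26, 35] -> counters=[0,0,0,2,0,0,0,0,2,0,0,0,2,0,0,0,0,0,2,0,0,0,0,0,2,2,2,0,0,0,0,0,0,0,0,2,0,0,0,0,2,0,0,0]
Step 9: delete n at [18, 24, 40] -> counters=[0,0,0,2,0,0,0,0,2,0,0,0,2,0,0,0,0,0,1,0,0,0,0,0,1,2,2,0,0,0,0,0,0,0,0,2,0,0,0,0,1,0,0,0]
Step 10: insert n at [18, 24, 40] -> counters=[0,0,0,2,0,0,0,0,2,0,0,0,2,0,0,0,0,0,2,0,0,0,0,0,2,2,2,0,0,0,0,0,0,0,0,2,0,0,0,0,2,0,0,0]
Step 11: delete ad at [3, 8, 25] -> counters=[0,0,0,1,0,0,0,0,1,0,0,0,2,0,0,0,0,0,2,0,0,0,0,0,2,1,2,0,0,0,0,0,0,0,0,2,0,0,0,0,2,0,0,0]
Step 12: insert n at [18, 24, 40] -> counters=[0,0,0,1,0,0,0,0,1,0,0,0,2,0,0,0,0,0,3,0,0,0,0,0,3,1,2,0,0,0,0,0,0,0,0,2,0,0,0,0,3,0,0,0]
Step 13: delete ad at [3, 8, 25] -> counters=[0,0,0,0,0,0,0,0,0,0,0,0,2,0,0,0,0,0,3,0,0,0,0,0,3,0,2,0,0,0,0,0,0,0,0,2,0,0,0,0,3,0,0,0]
Step 14: insert kh at [12, 26, 35] -> counters=[0,0,0,0,0,0,0,0,0,0,0,0,3,0,0,0,0,0,3,0,0,0,0,0,3,0,3,0,0,0,0,0,0,0,0,3,0,0,0,0,3,0,0,0]
Step 15: insert n at [18, 24, 40] -> counters=[0,0,0,0,0,0,0,0,0,0,0,0,3,0,0,0,0,0,4,0,0,0,0,0,4,0,3,0,0,0,0,0,0,0,0,3,0,0,0,0,4,0,0,0]
Step 16: insert n at [18, 24, 40] -> counters=[0,0,0,0,0,0,0,0,0,0,0,0,3,0,0,0,0,0,5,0,0,0,0,0,5,0,3,0,0,0,0,0,0,0,0,3,0,0,0,0,5,0,0,0]
Step 17: delete kh at [12, 26, 35] -> counters=[0,0,0,0,0,0,0,0,0,0,0,0,2,0,0,0,0,0,5,0,0,0,0,0,5,0,2,0,0,0,0,0,0,0,0,2,0,0,0,0,5,0,0,0]
Step 18: insert ad at [3, 8, 25] -> counters=[0,0,0,1,0,0,0,0,1,0,0,0,2,0,0,0,0,0,5,0,0,0,0,0,5,1,2,0,0,0,0,0,0,0,0,2,0,0,0,0,5,0,0,0]
Step 19: insert n at [18, 24, 40] -> counters=[0,0,0,1,0,0,0,0,1,0,0,0,2,0,0,0,0,0,6,0,0,0,0,0,6,1,2,0,0,0,0,0,0,0,0,2,0,0,0,0,6,0,0,0]
Step 20: delete kh at [12, 26, 35] -> counters=[0,0,0,1,0,0,0,0,1,0,0,0,1,0,0,0,0,0,6,0,0,0,0,0,6,1,1,0,0,0,0,0,0,0,0,1,0,0,0,0,6,0,0,0]
Step 21: insert ad at [3, 8, 25] -> counters=[0,0,0,2,0,0,0,0,2,0,0,0,1,0,0,0,0,0,6,0,0,0,0,0,6,2,1,0,0,0,0,0,0,0,0,1,0,0,0,0,6,0,0,0]
Step 22: insert ad at [3, 8, 25] -> counters=[0,0,0,3,0,0,0,0,3,0,0,0,1,0,0,0,0,0,6,0,0,0,0,0,6,3,1,0,0,0,0,0,0,0,0,1,0,0,0,0,6,0,0,0]
Step 23: insert kh at [12, 26, 35] -> counters=[0,0,0,3,0,0,0,0,3,0,0,0,2,0,0,0,0,0,6,0,0,0,0,0,6,3,2,0,0,0,0,0,0,0,0,2,0,0,0,0,6,0,0,0]
Final counters=[0,0,0,3,0,0,0,0,3,0,0,0,2,0,0,0,0,0,6,0,0,0,0,0,6,3,2,0,0,0,0,0,0,0,0,2,0,0,0,0,6,0,0,0] -> 9 nonzero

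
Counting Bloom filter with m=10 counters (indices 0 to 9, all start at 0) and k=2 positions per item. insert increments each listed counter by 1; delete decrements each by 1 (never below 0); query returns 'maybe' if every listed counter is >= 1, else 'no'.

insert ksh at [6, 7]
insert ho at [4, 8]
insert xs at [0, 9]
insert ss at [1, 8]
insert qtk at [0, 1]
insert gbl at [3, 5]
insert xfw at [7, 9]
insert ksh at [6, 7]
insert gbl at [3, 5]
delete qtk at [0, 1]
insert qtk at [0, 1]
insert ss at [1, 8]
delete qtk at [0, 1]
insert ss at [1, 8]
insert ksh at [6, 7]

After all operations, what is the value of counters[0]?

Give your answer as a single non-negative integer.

Step 1: insert ksh at [6, 7] -> counters=[0,0,0,0,0,0,1,1,0,0]
Step 2: insert ho at [4, 8] -> counters=[0,0,0,0,1,0,1,1,1,0]
Step 3: insert xs at [0, 9] -> counters=[1,0,0,0,1,0,1,1,1,1]
Step 4: insert ss at [1, 8] -> counters=[1,1,0,0,1,0,1,1,2,1]
Step 5: insert qtk at [0, 1] -> counters=[2,2,0,0,1,0,1,1,2,1]
Step 6: insert gbl at [3, 5] -> counters=[2,2,0,1,1,1,1,1,2,1]
Step 7: insert xfw at [7, 9] -> counters=[2,2,0,1,1,1,1,2,2,2]
Step 8: insert ksh at [6, 7] -> counters=[2,2,0,1,1,1,2,3,2,2]
Step 9: insert gbl at [3, 5] -> counters=[2,2,0,2,1,2,2,3,2,2]
Step 10: delete qtk at [0, 1] -> counters=[1,1,0,2,1,2,2,3,2,2]
Step 11: insert qtk at [0, 1] -> counters=[2,2,0,2,1,2,2,3,2,2]
Step 12: insert ss at [1, 8] -> counters=[2,3,0,2,1,2,2,3,3,2]
Step 13: delete qtk at [0, 1] -> counters=[1,2,0,2,1,2,2,3,3,2]
Step 14: insert ss at [1, 8] -> counters=[1,3,0,2,1,2,2,3,4,2]
Step 15: insert ksh at [6, 7] -> counters=[1,3,0,2,1,2,3,4,4,2]
Final counters=[1,3,0,2,1,2,3,4,4,2] -> counters[0]=1

Answer: 1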